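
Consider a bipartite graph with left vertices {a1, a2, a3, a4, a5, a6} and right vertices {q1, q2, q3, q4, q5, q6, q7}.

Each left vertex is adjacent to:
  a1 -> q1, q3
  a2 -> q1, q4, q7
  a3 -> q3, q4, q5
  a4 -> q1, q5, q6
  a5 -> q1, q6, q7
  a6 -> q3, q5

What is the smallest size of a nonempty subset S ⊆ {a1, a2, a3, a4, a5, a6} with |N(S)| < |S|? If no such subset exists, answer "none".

A matching saturating every left vertex exists, for instance a1→q1, a2→q4, a3→q3, a4→q6, a5→q7, a6→q5.
By Hall's marriage theorem, this means |N(S)| ≥ |S| for every subset S, so no violating subset exists.

none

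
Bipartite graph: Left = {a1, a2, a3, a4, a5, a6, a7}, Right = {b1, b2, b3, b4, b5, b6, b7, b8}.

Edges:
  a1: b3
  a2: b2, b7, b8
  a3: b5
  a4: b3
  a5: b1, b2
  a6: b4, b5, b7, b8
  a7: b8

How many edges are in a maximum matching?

6

One maximum matching: a1→b3, a2→b2, a3→b5, a5→b1, a6→b7, a7→b8.
The set {a1, a4} has only 1 neighbour ({b3}), so by Hall's theorem at most 6 of the 7 left vertices can be matched.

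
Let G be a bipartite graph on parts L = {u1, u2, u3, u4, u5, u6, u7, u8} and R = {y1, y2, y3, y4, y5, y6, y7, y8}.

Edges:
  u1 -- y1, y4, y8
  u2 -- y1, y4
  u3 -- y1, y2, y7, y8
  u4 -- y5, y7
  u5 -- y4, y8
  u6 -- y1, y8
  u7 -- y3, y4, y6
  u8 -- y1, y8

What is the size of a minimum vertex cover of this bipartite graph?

A maximum matching has 6 edges (e.g. u1–y1, u2–y4, u3–y7, u4–y5, u5–y8, u7–y3).
By König's theorem the minimum vertex cover has the same size. One such cover is {u3, u4, u7, y1, y4, y8}.

6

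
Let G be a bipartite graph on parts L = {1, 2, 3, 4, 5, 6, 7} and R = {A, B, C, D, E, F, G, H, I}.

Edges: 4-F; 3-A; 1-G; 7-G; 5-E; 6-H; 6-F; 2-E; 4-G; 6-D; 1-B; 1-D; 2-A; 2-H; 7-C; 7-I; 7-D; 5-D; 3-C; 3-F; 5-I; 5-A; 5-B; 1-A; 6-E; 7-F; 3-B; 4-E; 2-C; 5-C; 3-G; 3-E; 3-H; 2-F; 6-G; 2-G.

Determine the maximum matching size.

7

For example, pair 1→D, 2→H, 3→B, 4→F, 5→A, 6→E, 7→G.
This saturates every left vertex, so 7 is the maximum.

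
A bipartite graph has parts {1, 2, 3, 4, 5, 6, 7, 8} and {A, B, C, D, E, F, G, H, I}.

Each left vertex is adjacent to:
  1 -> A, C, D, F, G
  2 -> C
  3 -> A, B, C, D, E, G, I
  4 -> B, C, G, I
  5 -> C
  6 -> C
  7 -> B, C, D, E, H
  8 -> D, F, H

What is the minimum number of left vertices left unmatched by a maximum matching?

A valid assignment of size 6: 1-A, 2-C, 3-G, 4-B, 7-E, 8-F.
The set {2, 5, 6} has only 1 neighbour ({C}), so by Hall's theorem at most 6 of the 8 left vertices can be matched.
That matches 6 of the 8, leaving 2 unmatched; no matching can do better.

2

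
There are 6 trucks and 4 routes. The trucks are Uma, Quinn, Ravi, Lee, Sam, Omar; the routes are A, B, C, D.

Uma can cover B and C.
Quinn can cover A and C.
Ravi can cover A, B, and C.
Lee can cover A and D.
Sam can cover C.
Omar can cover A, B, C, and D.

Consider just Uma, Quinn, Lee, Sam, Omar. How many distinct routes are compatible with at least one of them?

4

The union of neighbours of {Uma, Quinn, Lee, Sam, Omar} is {A, B, C, D}, which has 4 elements.
Since |N(S)| = 4 < |S| = 5, Hall's condition fails for this subset.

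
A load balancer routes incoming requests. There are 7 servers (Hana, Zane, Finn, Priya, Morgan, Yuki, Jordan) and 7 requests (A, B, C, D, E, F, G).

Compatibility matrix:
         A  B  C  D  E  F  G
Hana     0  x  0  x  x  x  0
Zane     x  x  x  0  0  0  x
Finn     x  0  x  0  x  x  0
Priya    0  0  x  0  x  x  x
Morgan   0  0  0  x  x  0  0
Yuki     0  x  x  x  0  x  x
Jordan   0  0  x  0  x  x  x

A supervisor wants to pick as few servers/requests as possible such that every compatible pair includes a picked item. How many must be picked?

{Hana, Zane, Finn, Priya, Morgan, Yuki, Jordan} is a vertex cover of size 7: every edge has an endpoint in this set.
No smaller cover exists because Hana–B, Zane–C, Finn–A, Priya–G, Morgan–D, Yuki–F, Jordan–E is a matching of size 7, and a cover must include an endpoint of each of these disjoint edges (König's theorem).

7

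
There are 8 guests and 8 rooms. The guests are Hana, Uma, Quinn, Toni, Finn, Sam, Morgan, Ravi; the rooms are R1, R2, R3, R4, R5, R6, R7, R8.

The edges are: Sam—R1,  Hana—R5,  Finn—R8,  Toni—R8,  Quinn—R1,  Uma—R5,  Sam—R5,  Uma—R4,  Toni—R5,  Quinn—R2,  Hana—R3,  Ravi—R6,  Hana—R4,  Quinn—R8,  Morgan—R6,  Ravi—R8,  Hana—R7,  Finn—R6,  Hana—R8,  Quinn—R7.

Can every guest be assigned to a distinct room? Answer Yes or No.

No

The set {Finn, Morgan, Ravi} has only 2 neighbours ({R6, R8}), so by Hall's theorem at most 7 of the 8 guests can be matched.
Hence no matching covers every guest.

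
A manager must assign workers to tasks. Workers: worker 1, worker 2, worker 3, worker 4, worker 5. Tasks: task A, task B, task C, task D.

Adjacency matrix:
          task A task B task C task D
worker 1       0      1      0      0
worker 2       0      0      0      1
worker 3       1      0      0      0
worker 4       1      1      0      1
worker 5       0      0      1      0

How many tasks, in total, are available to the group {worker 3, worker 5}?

The union of neighbours of {worker 3, worker 5} is {task A, task C}, which has 2 elements.
Since |N(S)| = 2 ≥ |S| = 2, Hall's condition holds for this subset.

2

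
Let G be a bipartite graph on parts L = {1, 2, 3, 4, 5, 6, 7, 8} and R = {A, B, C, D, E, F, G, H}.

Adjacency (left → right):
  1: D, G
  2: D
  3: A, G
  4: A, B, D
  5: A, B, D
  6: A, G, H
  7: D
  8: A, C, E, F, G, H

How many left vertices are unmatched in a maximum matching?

2

A valid assignment of size 6: 1–G, 2–D, 3–A, 4–B, 6–H, 8–E.
The set {1, 2, 3, 4, 5, 7} has only 4 neighbours ({A, B, D, G}), so by Hall's theorem at most 6 of the 8 left vertices can be matched.
That matches 6 of the 8, leaving 2 unmatched; no matching can do better.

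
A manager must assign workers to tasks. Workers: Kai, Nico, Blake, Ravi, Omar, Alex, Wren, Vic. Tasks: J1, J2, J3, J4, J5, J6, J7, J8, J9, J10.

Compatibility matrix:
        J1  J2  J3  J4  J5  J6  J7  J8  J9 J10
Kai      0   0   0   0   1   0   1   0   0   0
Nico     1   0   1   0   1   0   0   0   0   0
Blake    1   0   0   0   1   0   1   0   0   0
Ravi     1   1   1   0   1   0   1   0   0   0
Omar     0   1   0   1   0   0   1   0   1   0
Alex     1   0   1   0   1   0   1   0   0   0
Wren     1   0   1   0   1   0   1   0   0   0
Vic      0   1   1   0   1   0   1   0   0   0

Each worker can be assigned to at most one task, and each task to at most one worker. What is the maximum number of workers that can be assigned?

One maximum matching: Kai-J7, Nico-J5, Blake-J1, Ravi-J2, Omar-J9, Alex-J3.
The set {Kai, Nico, Blake, Ravi, Alex, Wren, Vic} has only 5 neighbours ({J1, J2, J3, J5, J7}), so by Hall's theorem at most 6 of the 8 workers can be matched.

6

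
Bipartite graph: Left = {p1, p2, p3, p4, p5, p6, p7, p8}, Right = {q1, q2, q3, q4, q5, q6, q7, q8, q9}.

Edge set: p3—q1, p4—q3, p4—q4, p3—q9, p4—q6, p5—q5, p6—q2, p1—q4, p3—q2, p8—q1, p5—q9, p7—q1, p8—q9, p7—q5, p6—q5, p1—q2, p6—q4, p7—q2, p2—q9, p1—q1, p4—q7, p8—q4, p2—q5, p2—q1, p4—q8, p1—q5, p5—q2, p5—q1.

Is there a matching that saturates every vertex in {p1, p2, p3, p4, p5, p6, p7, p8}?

The set {p1, p2, p3, p5, p6, p7, p8} has only 5 neighbours ({q1, q2, q4, q5, q9}), so by Hall's theorem at most 6 of the 8 left vertices can be matched.
Hence no matching covers every left vertex.

No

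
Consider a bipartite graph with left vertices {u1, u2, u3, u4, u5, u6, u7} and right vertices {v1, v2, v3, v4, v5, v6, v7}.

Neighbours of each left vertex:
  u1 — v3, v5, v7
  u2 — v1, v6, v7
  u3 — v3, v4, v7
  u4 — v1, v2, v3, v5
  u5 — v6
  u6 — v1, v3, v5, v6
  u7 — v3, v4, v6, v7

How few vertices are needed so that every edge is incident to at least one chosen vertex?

7

The 7 edges u1–v5, u2–v1, u3–v4, u4–v2, u5–v6, u6–v3, u7–v7 form a matching, so any vertex cover needs at least 7 vertices (one per matched edge).
Conversely {u1, u2, u3, u4, u5, u6, u7} meets every edge and has exactly 7 vertices, so 7 is optimal.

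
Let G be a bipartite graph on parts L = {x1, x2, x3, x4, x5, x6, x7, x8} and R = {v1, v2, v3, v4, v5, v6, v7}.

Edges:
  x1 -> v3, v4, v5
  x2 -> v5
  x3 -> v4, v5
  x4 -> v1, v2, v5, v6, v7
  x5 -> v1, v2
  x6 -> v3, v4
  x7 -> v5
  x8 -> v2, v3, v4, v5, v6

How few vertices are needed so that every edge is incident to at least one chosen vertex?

6

A maximum matching has 6 edges (e.g. x1–v3, x2–v5, x3–v4, x4–v6, x5–v1, x8–v2).
By König's theorem the minimum vertex cover has the same size. One such cover is {x4, x5, x8, v3, v4, v5}.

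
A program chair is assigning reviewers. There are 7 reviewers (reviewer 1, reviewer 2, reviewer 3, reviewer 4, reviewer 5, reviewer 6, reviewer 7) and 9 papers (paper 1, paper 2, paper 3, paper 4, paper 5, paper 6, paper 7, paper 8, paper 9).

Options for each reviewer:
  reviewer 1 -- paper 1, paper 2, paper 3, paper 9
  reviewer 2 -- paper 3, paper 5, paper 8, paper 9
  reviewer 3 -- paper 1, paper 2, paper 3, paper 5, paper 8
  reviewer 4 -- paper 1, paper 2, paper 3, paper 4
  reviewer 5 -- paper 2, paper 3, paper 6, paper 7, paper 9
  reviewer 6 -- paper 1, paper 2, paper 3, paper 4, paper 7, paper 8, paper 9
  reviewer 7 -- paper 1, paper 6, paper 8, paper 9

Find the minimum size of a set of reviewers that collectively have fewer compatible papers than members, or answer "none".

A matching saturating every reviewer exists, for instance reviewer 1→paper 1, reviewer 2→paper 5, reviewer 3→paper 2, reviewer 4→paper 4, reviewer 5→paper 6, reviewer 6→paper 9, reviewer 7→paper 8.
By Hall's marriage theorem, this means |N(S)| ≥ |S| for every subset S, so no violating subset exists.

none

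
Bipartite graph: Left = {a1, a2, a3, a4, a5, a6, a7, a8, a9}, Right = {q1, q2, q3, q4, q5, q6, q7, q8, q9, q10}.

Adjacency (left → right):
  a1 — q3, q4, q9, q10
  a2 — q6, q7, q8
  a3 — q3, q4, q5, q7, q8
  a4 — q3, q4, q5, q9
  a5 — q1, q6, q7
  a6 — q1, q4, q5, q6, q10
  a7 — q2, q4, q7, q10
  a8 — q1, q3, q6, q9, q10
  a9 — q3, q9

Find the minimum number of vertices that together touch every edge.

The 9 edges a1–q10, a2–q8, a3–q7, a4–q5, a5–q1, a6–q4, a7–q2, a8–q6, a9–q9 form a matching, so any vertex cover needs at least 9 vertices (one per matched edge).
Conversely {a1, a2, a3, a4, a5, a6, a7, a8, a9} meets every edge and has exactly 9 vertices, so 9 is optimal.

9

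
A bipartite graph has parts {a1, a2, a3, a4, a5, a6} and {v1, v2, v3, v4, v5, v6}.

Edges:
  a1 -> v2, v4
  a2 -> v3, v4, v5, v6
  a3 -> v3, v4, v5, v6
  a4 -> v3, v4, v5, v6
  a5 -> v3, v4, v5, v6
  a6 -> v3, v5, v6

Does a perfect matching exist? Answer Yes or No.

No

The set {a2, a3, a4, a5, a6} has only 4 neighbours ({v3, v4, v5, v6}), so by Hall's theorem at most 5 of the 6 left vertices can be matched.
Hence no matching covers every left vertex.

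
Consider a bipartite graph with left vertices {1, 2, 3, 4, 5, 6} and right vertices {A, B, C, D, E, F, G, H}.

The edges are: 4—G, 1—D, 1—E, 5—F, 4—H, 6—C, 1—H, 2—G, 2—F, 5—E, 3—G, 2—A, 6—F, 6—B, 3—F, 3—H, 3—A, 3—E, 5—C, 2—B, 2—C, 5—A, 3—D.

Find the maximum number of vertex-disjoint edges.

A valid assignment of size 6: 1-D, 2-G, 3-A, 4-H, 5-E, 6-B.
This saturates every left vertex, so 6 is the maximum.

6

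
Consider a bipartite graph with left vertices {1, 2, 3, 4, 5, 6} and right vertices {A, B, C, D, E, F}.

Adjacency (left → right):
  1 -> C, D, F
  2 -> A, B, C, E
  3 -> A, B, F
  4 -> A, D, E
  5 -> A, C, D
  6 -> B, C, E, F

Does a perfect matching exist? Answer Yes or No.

Yes

One maximum matching: 1→C, 2→A, 3→F, 4→E, 5→D, 6→B.
Every left vertex is matched, so this is a perfect matching.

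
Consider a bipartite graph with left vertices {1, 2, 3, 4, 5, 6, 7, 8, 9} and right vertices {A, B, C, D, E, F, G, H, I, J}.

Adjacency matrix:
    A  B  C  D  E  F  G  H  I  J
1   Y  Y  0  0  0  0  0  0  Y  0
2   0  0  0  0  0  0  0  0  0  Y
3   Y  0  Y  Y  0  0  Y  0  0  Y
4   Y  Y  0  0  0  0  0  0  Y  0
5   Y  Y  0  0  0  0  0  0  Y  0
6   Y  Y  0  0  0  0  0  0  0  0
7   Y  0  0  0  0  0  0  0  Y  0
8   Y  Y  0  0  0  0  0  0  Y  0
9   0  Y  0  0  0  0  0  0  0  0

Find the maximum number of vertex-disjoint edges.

5

One maximum matching: 1-A, 2-J, 3-G, 4-B, 5-I.
The set {1, 4, 5, 6, 7, 8, 9} has only 3 neighbours ({A, B, I}), so by Hall's theorem at most 5 of the 9 left vertices can be matched.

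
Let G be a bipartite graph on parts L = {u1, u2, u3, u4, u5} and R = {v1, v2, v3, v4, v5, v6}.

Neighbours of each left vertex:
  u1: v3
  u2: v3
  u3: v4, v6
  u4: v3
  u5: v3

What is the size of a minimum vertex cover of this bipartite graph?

2

A maximum matching has 2 edges (e.g. u1–v3, u3–v6).
By König's theorem the minimum vertex cover has the same size. One such cover is {u3, v3}.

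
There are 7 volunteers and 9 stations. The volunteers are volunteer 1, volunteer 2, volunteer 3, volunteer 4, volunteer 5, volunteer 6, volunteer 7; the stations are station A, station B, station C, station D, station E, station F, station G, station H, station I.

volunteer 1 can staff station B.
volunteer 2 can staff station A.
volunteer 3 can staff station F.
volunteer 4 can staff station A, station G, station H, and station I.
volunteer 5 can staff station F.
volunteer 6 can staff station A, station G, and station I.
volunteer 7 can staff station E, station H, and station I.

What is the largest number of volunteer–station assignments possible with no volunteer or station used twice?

One maximum matching: volunteer 1-station B, volunteer 2-station A, volunteer 3-station F, volunteer 4-station G, volunteer 6-station I, volunteer 7-station H.
The set {volunteer 3, volunteer 5} has only 1 neighbour ({station F}), so by Hall's theorem at most 6 of the 7 volunteers can be matched.

6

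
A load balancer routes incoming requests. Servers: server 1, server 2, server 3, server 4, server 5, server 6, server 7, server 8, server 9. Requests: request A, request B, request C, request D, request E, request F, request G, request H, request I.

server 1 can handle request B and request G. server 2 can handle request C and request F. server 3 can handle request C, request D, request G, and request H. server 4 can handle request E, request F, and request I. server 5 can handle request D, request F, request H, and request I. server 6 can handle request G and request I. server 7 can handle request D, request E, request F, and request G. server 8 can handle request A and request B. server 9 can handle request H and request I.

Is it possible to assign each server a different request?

For example, pair server 1-request B, server 2-request C, server 3-request D, server 4-request I, server 5-request F, server 6-request G, server 7-request E, server 8-request A, server 9-request H.
Every server is matched, so this is a perfect matching.

Yes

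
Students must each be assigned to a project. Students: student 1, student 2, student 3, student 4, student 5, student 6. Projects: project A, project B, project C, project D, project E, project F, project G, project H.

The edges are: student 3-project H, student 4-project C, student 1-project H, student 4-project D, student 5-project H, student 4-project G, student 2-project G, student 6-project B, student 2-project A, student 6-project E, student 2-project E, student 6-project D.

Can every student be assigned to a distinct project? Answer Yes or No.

No

The set {student 1, student 3, student 5} has only 1 neighbour ({project H}), so by Hall's theorem at most 4 of the 6 students can be matched.
Hence no matching covers every student.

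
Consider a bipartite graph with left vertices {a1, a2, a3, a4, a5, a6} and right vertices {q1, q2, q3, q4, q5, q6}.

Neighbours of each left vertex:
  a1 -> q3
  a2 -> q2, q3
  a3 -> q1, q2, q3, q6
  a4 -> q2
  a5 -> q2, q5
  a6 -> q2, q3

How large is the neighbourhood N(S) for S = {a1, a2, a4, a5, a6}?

3

The union of neighbours of {a1, a2, a4, a5, a6} is {q2, q3, q5}, which has 3 elements.
Since |N(S)| = 3 < |S| = 5, Hall's condition fails for this subset.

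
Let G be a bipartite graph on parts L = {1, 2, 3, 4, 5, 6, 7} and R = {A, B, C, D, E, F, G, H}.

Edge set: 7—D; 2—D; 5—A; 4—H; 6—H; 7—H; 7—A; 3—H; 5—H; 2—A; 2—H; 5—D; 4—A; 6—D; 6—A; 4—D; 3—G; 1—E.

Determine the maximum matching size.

5

One maximum matching: 1→E, 2→A, 3→G, 4→H, 5→D.
The set {2, 4, 5, 6, 7} has only 3 neighbours ({A, D, H}), so by Hall's theorem at most 5 of the 7 left vertices can be matched.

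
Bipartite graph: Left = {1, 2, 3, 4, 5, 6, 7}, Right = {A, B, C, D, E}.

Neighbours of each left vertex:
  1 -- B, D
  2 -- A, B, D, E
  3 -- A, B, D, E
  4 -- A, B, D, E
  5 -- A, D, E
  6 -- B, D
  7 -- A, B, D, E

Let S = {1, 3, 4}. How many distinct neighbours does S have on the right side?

4

The union of neighbours of {1, 3, 4} is {A, B, D, E}, which has 4 elements.
Since |N(S)| = 4 ≥ |S| = 3, Hall's condition holds for this subset.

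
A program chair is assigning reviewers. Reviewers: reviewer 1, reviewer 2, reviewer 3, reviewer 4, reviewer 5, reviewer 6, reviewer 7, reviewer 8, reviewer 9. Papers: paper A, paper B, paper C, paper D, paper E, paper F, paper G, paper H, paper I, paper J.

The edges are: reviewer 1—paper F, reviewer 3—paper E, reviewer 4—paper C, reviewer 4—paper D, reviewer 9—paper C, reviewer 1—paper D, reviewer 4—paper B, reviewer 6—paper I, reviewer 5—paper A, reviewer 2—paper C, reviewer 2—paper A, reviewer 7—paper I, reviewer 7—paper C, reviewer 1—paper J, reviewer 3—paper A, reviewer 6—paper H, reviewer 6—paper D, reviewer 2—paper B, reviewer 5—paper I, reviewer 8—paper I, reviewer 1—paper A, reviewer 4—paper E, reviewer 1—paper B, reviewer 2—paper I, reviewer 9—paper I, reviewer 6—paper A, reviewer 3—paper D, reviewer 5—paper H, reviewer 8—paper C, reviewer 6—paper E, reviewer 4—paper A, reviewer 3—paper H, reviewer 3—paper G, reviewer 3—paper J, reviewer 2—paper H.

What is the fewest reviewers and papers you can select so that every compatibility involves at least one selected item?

8

{reviewer 1, reviewer 2, reviewer 3, reviewer 4, reviewer 5, reviewer 6, paper C, paper I} is a vertex cover of size 8: every edge has an endpoint in this set.
No smaller cover exists because reviewer 1–paper J, reviewer 2–paper A, reviewer 3–paper G, reviewer 4–paper B, reviewer 5–paper H, reviewer 6–paper E, reviewer 7–paper C, reviewer 8–paper I is a matching of size 8, and a cover must include an endpoint of each of these disjoint edges (König's theorem).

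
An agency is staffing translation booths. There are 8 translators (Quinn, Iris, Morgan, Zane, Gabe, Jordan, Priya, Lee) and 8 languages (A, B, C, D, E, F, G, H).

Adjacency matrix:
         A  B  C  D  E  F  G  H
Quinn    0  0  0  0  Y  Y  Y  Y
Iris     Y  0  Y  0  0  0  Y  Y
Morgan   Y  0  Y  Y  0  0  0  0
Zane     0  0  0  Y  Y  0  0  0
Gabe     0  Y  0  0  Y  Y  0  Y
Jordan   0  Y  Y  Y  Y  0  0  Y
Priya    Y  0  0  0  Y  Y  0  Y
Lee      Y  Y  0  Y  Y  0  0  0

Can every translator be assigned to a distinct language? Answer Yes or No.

Yes

A valid assignment of size 8: Quinn→H, Iris→G, Morgan→C, Zane→D, Gabe→F, Jordan→E, Priya→A, Lee→B.
All 8 translators are covered.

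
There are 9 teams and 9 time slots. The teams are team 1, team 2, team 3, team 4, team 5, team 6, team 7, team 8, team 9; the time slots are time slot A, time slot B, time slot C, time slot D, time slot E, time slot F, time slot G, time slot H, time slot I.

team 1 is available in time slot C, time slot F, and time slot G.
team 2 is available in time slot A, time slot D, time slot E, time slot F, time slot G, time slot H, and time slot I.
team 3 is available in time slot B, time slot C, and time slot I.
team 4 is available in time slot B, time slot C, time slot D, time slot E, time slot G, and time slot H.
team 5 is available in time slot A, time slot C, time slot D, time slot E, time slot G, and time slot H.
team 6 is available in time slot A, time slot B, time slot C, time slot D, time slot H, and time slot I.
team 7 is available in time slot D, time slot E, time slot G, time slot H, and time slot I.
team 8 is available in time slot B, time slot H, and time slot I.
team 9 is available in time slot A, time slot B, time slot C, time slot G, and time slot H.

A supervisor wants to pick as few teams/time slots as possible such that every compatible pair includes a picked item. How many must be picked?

9

The 9 edges team 1–time slot F, team 2–time slot H, team 3–time slot B, team 4–time slot D, team 5–time slot E, team 6–time slot A, team 7–time slot G, team 8–time slot I, team 9–time slot C form a matching, so any vertex cover needs at least 9 vertices (one per matched edge).
Conversely {team 1, team 2, team 3, team 4, team 5, team 6, team 7, team 8, team 9} meets every edge and has exactly 9 vertices, so 9 is optimal.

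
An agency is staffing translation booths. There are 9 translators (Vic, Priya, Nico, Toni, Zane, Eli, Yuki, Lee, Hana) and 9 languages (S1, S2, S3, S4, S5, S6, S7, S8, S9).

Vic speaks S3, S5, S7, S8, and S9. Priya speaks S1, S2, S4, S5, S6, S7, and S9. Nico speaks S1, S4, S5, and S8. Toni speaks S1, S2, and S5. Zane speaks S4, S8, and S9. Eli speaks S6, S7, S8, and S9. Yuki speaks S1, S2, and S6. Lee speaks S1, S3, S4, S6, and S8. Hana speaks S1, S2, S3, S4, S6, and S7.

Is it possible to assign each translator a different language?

Yes

One maximum matching: Vic→S7, Priya→S4, Nico→S1, Toni→S5, Zane→S9, Eli→S8, Yuki→S6, Lee→S3, Hana→S2.
All 9 translators are covered.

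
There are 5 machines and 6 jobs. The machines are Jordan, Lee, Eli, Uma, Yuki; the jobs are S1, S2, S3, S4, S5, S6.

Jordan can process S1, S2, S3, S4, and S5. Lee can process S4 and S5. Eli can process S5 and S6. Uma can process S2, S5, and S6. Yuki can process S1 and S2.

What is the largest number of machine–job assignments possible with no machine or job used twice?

For example, pair Jordan→S3, Lee→S4, Eli→S5, Uma→S6, Yuki→S2.
This saturates every machine, so 5 is the maximum.

5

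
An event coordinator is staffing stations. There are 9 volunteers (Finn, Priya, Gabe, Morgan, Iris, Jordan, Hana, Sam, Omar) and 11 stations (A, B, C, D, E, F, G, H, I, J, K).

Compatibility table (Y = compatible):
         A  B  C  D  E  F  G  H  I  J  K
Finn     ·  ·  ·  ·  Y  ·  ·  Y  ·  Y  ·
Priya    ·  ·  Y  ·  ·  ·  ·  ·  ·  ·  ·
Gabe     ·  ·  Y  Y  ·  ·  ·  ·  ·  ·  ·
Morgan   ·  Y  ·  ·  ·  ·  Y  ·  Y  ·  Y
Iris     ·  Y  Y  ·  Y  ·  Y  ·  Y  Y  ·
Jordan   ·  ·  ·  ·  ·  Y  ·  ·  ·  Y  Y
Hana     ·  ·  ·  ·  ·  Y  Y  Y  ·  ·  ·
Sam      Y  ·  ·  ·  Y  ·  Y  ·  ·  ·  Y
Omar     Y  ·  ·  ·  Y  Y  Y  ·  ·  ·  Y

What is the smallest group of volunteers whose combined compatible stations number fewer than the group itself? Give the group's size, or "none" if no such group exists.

none

A matching saturating every volunteer exists, for instance Finn→E, Priya→C, Gabe→D, Morgan→B, Iris→I, Jordan→J, Hana→F, Sam→K, Omar→G.
By Hall's marriage theorem, this means |N(S)| ≥ |S| for every subset S, so no violating subset exists.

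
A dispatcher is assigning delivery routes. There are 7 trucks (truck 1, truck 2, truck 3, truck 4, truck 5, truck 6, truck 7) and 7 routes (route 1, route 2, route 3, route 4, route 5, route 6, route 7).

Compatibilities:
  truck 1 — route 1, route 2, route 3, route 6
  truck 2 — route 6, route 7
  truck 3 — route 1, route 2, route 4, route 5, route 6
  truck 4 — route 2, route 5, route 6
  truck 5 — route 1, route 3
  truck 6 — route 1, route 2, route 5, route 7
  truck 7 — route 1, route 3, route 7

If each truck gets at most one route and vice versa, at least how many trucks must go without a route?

For example, pair truck 1-route 3, truck 2-route 6, truck 3-route 4, truck 4-route 5, truck 5-route 1, truck 6-route 2, truck 7-route 7.
This saturates every truck, so 7 is the maximum.
That matches 7 of the 7, leaving 0 unmatched; no matching can do better.

0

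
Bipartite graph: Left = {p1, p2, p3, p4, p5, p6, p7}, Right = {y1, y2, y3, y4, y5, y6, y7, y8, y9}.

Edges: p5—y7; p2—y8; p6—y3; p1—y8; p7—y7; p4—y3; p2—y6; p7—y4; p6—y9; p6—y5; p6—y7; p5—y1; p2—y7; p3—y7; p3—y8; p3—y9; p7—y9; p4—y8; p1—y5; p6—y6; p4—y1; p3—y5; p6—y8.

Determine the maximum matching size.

7

For example, pair p1→y5, p2→y8, p3→y9, p4→y3, p5→y1, p6→y6, p7→y7.
This saturates every left vertex, so 7 is the maximum.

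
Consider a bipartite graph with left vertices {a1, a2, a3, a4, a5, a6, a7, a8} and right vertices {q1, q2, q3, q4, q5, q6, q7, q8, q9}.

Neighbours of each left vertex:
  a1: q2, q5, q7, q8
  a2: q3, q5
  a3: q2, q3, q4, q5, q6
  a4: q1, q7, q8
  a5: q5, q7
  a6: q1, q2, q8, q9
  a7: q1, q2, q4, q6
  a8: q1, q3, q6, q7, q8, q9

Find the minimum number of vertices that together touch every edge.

The 8 edges a1–q2, a2–q3, a3–q4, a4–q7, a5–q5, a6–q8, a7–q6, a8–q9 form a matching, so any vertex cover needs at least 8 vertices (one per matched edge).
Conversely {a1, a2, a3, a4, a5, a6, a7, a8} meets every edge and has exactly 8 vertices, so 8 is optimal.

8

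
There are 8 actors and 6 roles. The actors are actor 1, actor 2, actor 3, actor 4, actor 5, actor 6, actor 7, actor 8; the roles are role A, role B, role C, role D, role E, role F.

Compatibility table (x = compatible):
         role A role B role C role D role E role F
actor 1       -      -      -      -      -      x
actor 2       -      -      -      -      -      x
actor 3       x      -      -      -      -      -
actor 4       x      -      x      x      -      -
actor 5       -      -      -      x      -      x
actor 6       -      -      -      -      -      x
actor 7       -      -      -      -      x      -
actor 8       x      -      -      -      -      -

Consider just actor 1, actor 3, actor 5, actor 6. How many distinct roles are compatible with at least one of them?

3

The union of neighbours of {actor 1, actor 3, actor 5, actor 6} is {role A, role D, role F}, which has 3 elements.
Since |N(S)| = 3 < |S| = 4, Hall's condition fails for this subset.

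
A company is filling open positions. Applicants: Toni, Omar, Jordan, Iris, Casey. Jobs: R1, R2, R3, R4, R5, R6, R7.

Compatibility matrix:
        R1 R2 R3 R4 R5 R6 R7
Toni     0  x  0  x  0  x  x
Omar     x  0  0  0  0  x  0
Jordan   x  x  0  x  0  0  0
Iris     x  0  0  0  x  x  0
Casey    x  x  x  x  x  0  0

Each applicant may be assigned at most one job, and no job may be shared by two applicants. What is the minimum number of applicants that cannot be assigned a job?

A valid assignment of size 5: Toni→R7, Omar→R6, Jordan→R4, Iris→R5, Casey→R3.
All 5 applicants are matched, so no larger matching exists.
That matches 5 of the 5, leaving 0 unmatched; no matching can do better.

0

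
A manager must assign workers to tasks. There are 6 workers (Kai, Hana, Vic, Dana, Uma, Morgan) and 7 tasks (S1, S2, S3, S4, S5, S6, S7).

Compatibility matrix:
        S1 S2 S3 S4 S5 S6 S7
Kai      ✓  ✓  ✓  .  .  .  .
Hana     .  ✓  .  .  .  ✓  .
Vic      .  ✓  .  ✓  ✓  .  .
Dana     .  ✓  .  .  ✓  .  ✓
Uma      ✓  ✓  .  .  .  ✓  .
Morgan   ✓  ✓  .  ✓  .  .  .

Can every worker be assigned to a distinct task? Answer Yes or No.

A valid assignment of size 6: Kai→S3, Hana→S6, Vic→S4, Dana→S7, Uma→S1, Morgan→S2.
Every worker is matched, so this matching saturates all of them.

Yes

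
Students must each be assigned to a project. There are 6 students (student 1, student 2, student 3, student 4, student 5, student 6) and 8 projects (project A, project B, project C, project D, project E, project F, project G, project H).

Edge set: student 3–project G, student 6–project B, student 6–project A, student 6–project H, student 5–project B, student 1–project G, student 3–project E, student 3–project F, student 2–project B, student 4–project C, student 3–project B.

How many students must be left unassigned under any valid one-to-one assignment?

For example, pair student 1–project G, student 2–project B, student 3–project E, student 4–project C, student 6–project A.
The set {student 2, student 5} has only 1 neighbour ({project B}), so by Hall's theorem at most 5 of the 6 students can be matched.
That matches 5 of the 6, leaving 1 unmatched; no matching can do better.

1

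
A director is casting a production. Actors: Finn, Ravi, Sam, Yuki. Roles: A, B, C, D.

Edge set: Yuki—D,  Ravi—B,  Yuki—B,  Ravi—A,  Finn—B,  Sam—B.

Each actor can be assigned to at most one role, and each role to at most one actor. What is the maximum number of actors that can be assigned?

3

For example, pair Finn→B, Ravi→A, Yuki→D.
The set {Finn, Sam} has only 1 neighbour ({B}), so by Hall's theorem at most 3 of the 4 actors can be matched.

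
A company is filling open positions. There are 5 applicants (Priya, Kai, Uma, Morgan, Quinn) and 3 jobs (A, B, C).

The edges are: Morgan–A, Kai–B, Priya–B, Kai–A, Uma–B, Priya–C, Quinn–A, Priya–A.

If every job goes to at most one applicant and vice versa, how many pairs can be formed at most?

3

For example, pair Priya–C, Kai–A, Uma–B.
The set {Kai, Uma, Morgan, Quinn} has only 2 neighbours ({A, B}), so by Hall's theorem at most 3 of the 5 applicants can be matched.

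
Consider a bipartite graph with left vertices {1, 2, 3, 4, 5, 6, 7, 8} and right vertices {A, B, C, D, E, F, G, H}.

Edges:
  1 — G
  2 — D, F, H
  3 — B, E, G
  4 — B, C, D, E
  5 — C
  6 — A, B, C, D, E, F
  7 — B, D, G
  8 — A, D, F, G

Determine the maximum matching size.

8

For example, pair 1-G, 2-H, 3-E, 4-D, 5-C, 6-A, 7-B, 8-F.
This saturates every left vertex, so 8 is the maximum.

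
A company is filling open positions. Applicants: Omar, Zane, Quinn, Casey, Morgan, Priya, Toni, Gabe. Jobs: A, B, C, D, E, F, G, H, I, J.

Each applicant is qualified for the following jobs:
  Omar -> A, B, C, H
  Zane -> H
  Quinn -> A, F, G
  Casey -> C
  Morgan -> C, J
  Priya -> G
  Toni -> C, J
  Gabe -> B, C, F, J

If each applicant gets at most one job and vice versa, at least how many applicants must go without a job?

For example, pair Omar-A, Zane-H, Quinn-F, Casey-C, Morgan-J, Priya-G, Gabe-B.
The set {Casey, Morgan, Toni} has only 2 neighbours ({C, J}), so by Hall's theorem at most 7 of the 8 applicants can be matched.
That matches 7 of the 8, leaving 1 unmatched; no matching can do better.

1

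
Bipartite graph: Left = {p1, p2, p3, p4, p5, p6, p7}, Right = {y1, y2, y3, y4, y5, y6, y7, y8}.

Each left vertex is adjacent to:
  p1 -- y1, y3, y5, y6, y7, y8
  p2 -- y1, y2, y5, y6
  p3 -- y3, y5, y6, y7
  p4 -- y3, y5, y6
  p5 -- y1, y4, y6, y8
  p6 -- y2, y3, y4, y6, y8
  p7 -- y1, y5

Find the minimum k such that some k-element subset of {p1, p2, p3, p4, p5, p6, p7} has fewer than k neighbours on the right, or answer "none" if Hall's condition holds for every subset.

A matching saturating every left vertex exists, for instance p1→y7, p2→y2, p3→y3, p4→y5, p5→y4, p6→y6, p7→y1.
By Hall's marriage theorem, this means |N(S)| ≥ |S| for every subset S, so no violating subset exists.

none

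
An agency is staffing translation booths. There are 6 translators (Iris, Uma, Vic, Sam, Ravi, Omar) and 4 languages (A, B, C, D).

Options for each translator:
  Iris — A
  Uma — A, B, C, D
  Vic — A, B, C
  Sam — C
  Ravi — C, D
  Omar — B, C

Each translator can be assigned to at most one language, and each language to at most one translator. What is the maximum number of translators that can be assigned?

4

For example, pair Iris–A, Uma–D, Vic–B, Sam–C.
The set {Iris, Uma, Vic, Sam, Ravi, Omar} has only 4 neighbours ({A, B, C, D}), so by Hall's theorem at most 4 of the 6 translators can be matched.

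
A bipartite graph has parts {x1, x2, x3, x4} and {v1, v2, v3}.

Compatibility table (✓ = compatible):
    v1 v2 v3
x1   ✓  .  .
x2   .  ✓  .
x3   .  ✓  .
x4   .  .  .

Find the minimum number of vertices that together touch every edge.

{x1, v2} is a vertex cover of size 2: every edge has an endpoint in this set.
No smaller cover exists because x1–v1, x2–v2 is a matching of size 2, and a cover must include an endpoint of each of these disjoint edges (König's theorem).

2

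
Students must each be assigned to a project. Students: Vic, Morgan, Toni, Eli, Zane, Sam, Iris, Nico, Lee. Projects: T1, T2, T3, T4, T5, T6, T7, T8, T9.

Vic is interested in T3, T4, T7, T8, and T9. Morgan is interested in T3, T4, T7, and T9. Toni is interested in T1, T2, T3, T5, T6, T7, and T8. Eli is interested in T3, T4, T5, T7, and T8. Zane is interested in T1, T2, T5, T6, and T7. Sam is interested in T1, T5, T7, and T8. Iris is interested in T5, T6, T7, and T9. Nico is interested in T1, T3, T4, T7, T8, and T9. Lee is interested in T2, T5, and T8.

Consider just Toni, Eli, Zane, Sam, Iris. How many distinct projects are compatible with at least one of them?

The union of neighbours of {Toni, Eli, Zane, Sam, Iris} is {T1, T2, T3, T4, T5, T6, T7, T8, T9}, which has 9 elements.
Since |N(S)| = 9 ≥ |S| = 5, Hall's condition holds for this subset.

9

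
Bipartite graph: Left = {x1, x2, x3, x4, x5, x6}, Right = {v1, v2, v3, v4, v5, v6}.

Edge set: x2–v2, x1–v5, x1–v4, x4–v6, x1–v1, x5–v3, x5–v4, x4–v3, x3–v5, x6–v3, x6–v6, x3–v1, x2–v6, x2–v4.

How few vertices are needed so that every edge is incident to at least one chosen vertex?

6

A maximum matching has 6 edges (e.g. x1–v1, x2–v2, x3–v5, x4–v3, x5–v4, x6–v6).
By König's theorem the minimum vertex cover has the same size. One such cover is {x1, x2, x3, x4, x5, x6}.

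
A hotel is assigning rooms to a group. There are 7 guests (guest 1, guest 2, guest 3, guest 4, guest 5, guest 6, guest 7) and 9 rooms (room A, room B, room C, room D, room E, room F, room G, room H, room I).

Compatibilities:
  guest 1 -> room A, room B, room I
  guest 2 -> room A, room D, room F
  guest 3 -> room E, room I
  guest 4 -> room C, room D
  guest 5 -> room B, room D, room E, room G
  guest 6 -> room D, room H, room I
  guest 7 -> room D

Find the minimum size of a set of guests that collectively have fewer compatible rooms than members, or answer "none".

none

A matching saturating every guest exists, for instance guest 1→room B, guest 2→room F, guest 3→room E, guest 4→room C, guest 5→room G, guest 6→room I, guest 7→room D.
By Hall's marriage theorem, this means |N(S)| ≥ |S| for every subset S, so no violating subset exists.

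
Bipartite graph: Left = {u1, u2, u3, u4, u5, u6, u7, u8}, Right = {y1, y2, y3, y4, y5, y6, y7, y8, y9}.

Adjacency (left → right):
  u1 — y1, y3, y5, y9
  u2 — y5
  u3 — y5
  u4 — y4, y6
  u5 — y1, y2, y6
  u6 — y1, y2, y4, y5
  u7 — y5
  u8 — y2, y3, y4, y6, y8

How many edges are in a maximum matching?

6

A valid assignment of size 6: u1→y3, u2→y5, u4→y4, u5→y2, u6→y1, u8→y6.
The set {u2, u3, u7} has only 1 neighbour ({y5}), so by Hall's theorem at most 6 of the 8 left vertices can be matched.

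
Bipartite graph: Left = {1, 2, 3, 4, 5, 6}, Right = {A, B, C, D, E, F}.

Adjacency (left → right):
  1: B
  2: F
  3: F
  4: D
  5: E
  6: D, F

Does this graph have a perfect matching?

No

The set {2, 3, 4, 6} has only 2 neighbours ({D, F}), so by Hall's theorem at most 4 of the 6 left vertices can be matched.
Hence no matching covers every left vertex.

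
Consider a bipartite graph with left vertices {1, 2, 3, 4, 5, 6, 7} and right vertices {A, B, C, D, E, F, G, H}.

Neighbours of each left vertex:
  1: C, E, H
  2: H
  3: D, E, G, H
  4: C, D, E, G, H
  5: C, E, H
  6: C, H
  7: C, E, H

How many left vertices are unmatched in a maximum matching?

2

One maximum matching: 1–C, 2–H, 3–D, 4–G, 5–E.
The set {1, 2, 5, 6, 7} has only 3 neighbours ({C, E, H}), so by Hall's theorem at most 5 of the 7 left vertices can be matched.
That matches 5 of the 7, leaving 2 unmatched; no matching can do better.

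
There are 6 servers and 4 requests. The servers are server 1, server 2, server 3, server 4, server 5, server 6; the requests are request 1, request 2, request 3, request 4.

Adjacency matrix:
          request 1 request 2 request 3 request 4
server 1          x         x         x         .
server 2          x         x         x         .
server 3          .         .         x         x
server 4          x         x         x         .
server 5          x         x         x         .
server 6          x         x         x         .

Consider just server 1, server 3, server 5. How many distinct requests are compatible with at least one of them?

4

The union of neighbours of {server 1, server 3, server 5} is {request 1, request 2, request 3, request 4}, which has 4 elements.
Since |N(S)| = 4 ≥ |S| = 3, Hall's condition holds for this subset.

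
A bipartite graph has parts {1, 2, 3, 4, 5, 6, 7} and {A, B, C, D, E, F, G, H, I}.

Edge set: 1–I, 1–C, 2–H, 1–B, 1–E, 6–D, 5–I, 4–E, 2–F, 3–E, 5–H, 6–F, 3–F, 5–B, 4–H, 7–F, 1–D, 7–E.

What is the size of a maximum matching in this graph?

6

A valid assignment of size 6: 1–B, 2–H, 3–F, 4–E, 5–I, 6–D.
The set {2, 3, 4, 7} has only 3 neighbours ({E, F, H}), so by Hall's theorem at most 6 of the 7 left vertices can be matched.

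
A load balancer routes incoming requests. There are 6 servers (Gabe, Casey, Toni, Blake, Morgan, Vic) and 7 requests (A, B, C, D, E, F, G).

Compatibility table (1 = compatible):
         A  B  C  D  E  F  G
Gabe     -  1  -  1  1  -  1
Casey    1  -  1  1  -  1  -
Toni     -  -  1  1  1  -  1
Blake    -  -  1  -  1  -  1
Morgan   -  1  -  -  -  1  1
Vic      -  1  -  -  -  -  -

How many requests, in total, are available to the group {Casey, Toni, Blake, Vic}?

The union of neighbours of {Casey, Toni, Blake, Vic} is {A, B, C, D, E, F, G}, which has 7 elements.
Since |N(S)| = 7 ≥ |S| = 4, Hall's condition holds for this subset.

7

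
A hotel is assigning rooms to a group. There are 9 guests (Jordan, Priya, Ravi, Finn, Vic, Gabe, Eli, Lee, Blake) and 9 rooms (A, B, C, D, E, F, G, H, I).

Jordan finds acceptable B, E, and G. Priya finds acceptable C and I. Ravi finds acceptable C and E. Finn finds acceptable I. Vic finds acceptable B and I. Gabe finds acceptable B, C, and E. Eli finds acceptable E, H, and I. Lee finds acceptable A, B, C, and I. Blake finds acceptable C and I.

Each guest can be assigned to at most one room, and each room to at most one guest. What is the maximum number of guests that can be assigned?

7

A valid assignment of size 7: Jordan-G, Priya-C, Ravi-E, Finn-I, Vic-B, Eli-H, Lee-A.
The set {Priya, Ravi, Finn, Vic, Gabe, Blake} has only 4 neighbours ({B, C, E, I}), so by Hall's theorem at most 7 of the 9 guests can be matched.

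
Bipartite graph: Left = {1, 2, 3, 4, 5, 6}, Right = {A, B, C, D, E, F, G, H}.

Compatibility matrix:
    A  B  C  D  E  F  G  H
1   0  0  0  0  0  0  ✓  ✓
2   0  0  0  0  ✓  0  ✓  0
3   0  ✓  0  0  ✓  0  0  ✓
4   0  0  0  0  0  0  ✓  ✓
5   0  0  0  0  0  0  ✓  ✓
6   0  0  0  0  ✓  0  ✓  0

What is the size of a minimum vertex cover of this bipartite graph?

The 4 edges 1–H, 2–E, 3–B, 4–G form a matching, so any vertex cover needs at least 4 vertices (one per matched edge).
Conversely {3, E, G, H} meets every edge and has exactly 4 vertices, so 4 is optimal.

4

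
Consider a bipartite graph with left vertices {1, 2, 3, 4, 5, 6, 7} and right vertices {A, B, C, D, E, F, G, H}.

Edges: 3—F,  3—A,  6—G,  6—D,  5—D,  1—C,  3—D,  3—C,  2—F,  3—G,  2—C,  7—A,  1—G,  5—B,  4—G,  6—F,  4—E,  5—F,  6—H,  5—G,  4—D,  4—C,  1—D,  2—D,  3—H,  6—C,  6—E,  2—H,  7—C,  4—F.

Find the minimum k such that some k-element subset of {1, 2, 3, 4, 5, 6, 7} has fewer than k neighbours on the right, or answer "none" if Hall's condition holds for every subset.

none

A matching saturating every left vertex exists, for instance 1→G, 2→D, 3→A, 4→F, 5→B, 6→E, 7→C.
By Hall's marriage theorem, this means |N(S)| ≥ |S| for every subset S, so no violating subset exists.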